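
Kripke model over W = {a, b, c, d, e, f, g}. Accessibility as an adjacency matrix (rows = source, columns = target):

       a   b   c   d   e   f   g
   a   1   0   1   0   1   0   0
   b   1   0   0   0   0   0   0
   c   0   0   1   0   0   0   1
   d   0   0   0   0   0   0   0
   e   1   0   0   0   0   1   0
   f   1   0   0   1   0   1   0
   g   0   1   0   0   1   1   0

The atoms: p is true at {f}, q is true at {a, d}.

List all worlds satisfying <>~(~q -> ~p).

a: successors {a, c, e}; ~(~q -> ~p) there: a:F, c:F, e:F. ✗
b: successors {a}; ~(~q -> ~p) there: a:F. ✗
c: successors {c, g}; ~(~q -> ~p) there: c:F, g:F. ✗
d: no successors, so <>~(~q -> ~p) fails. ✗
e: successors {a, f}; ~(~q -> ~p) there: a:F, f:T. ✓
f: successors {a, d, f}; ~(~q -> ~p) there: a:F, d:F, f:T. ✓
g: successors {b, e, f}; ~(~q -> ~p) there: b:F, e:F, f:T. ✓

{e, f, g}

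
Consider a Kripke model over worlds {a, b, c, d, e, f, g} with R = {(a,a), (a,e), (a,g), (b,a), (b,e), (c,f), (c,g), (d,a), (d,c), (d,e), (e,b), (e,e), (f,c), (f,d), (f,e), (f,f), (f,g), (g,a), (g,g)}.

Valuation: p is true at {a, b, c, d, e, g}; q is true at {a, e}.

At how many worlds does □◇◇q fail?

0

a: successors {a, e, g}; ◇◇q there: a:T, e:T, g:T. ✓
b: successors {a, e}; ◇◇q there: a:T, e:T. ✓
c: successors {f, g}; ◇◇q there: f:T, g:T. ✓
d: successors {a, c, e}; ◇◇q there: a:T, c:T, e:T. ✓
e: successors {b, e}; ◇◇q there: b:T, e:T. ✓
f: successors {c, d, e, f, g}; ◇◇q there: c:T, d:T, e:T, f:T, g:T. ✓
g: successors {a, g}; ◇◇q there: a:T, g:T. ✓
Satisfying worlds: {a, b, c, d, e, f, g}.
So □◇◇q fails at the other 0 worlds.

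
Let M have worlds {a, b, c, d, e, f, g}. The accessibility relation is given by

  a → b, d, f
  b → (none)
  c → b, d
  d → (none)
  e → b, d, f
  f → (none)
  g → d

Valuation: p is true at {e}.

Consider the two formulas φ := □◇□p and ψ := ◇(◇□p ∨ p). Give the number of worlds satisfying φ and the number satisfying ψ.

3 and 0

For □◇□p:
a: successors {b, d, f}; ◇□p there: b:F, d:F, f:F. ✗
b: no successors, so □◇□p holds vacuously. ✓
c: successors {b, d}; ◇□p there: b:F, d:F. ✗
d: no successors, so □◇□p holds vacuously. ✓
e: successors {b, d, f}; ◇□p there: b:F, d:F, f:F. ✗
f: no successors, so □◇□p holds vacuously. ✓
g: successors {d}; ◇□p there: d:F. ✗
— 3 worlds.
For ◇(◇□p ∨ p):
a: successors {b, d, f}; ◇□p ∨ p there: b:F, d:F, f:F. ✗
b: no successors, so ◇(◇□p ∨ p) fails. ✗
c: successors {b, d}; ◇□p ∨ p there: b:F, d:F. ✗
d: no successors, so ◇(◇□p ∨ p) fails. ✗
e: successors {b, d, f}; ◇□p ∨ p there: b:F, d:F, f:F. ✗
f: no successors, so ◇(◇□p ∨ p) fails. ✗
g: successors {d}; ◇□p ∨ p there: d:F. ✗
— 0 worlds.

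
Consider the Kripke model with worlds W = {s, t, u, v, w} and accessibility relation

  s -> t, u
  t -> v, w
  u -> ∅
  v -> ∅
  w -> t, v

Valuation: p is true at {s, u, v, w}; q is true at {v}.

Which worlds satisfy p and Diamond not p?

{s, w}

s: p is T, Diamond not p is T. ✓
t: p is F, Diamond not p is F. ✗
u: p is T, Diamond not p is F. ✗
v: p is T, Diamond not p is F. ✗
w: p is T, Diamond not p is T. ✓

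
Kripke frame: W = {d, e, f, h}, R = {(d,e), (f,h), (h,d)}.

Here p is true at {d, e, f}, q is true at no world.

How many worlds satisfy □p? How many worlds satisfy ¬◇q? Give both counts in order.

3 and 4

For □p:
d: successors {e}; p there: e:T. ✓
e: no successors, so □p holds vacuously. ✓
f: successors {h}; p there: h:F. ✗
h: successors {d}; p there: d:T. ✓
— 3 worlds.
For ¬◇q:
d: ◇q is F. ✓
e: ◇q is F. ✓
f: ◇q is F. ✓
h: ◇q is F. ✓
— 4 worlds.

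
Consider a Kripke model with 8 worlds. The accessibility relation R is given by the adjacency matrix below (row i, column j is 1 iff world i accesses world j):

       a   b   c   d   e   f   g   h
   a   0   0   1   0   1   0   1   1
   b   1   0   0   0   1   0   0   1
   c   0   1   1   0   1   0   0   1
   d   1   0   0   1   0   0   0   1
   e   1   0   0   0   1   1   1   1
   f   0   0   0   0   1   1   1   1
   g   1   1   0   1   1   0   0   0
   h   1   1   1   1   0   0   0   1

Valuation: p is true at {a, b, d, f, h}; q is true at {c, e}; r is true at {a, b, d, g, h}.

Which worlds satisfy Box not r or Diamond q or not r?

a: Box not r is F, Diamond q or not r is T. ✓
b: Box not r is F, Diamond q or not r is T. ✓
c: Box not r is F, Diamond q or not r is T. ✓
d: Box not r is F, Diamond q or not r is F. ✗
e: Box not r is F, Diamond q or not r is T. ✓
f: Box not r is F, Diamond q or not r is T. ✓
g: Box not r is F, Diamond q or not r is T. ✓
h: Box not r is F, Diamond q or not r is T. ✓

{a, b, c, e, f, g, h}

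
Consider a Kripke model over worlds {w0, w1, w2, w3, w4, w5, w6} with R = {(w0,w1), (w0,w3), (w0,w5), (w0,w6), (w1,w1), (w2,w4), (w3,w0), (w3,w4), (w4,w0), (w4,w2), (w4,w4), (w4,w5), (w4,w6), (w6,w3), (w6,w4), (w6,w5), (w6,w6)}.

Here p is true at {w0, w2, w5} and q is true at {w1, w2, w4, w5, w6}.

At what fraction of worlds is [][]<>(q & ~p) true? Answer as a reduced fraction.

w0: successors {w1, w3, w5, w6}; []<>(q & ~p) there: w1:T, w3:T, w5:T, w6:F. ✗
w1: successors {w1}; []<>(q & ~p) there: w1:T. ✓
w2: successors {w4}; []<>(q & ~p) there: w4:F. ✗
w3: successors {w0, w4}; []<>(q & ~p) there: w0:F, w4:F. ✗
w4: successors {w0, w2, w4, w5, w6}; []<>(q & ~p) there: w0:F, w2:T, w4:F, w5:T, w6:F. ✗
w5: no successors, so [][]<>(q & ~p) holds vacuously. ✓
w6: successors {w3, w4, w5, w6}; []<>(q & ~p) there: w3:T, w4:F, w5:T, w6:F. ✗
That's 2 of 7 worlds, so 2/7.

2/7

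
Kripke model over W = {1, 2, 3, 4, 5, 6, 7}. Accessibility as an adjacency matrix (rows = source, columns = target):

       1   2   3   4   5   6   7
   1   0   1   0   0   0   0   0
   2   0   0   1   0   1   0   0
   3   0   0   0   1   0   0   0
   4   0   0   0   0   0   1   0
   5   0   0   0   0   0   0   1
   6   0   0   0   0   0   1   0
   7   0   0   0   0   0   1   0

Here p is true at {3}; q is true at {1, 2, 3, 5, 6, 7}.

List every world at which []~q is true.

{3}

1: successors {2}; ~q there: 2:F. ✗
2: successors {3, 5}; ~q there: 3:F, 5:F. ✗
3: successors {4}; ~q there: 4:T. ✓
4: successors {6}; ~q there: 6:F. ✗
5: successors {7}; ~q there: 7:F. ✗
6: successors {6}; ~q there: 6:F. ✗
7: successors {6}; ~q there: 6:F. ✗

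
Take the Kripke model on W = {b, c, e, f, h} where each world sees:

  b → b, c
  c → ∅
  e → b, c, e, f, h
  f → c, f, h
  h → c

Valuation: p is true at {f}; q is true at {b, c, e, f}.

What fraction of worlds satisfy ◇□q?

4/5

b: successors {b, c}; □q there: b:T, c:T. ✓
c: no successors, so ◇□q fails. ✗
e: successors {b, c, e, f, h}; □q there: b:T, c:T, e:F, f:F, h:T. ✓
f: successors {c, f, h}; □q there: c:T, f:F, h:T. ✓
h: successors {c}; □q there: c:T. ✓
That's 4 of 5 worlds, so 4/5.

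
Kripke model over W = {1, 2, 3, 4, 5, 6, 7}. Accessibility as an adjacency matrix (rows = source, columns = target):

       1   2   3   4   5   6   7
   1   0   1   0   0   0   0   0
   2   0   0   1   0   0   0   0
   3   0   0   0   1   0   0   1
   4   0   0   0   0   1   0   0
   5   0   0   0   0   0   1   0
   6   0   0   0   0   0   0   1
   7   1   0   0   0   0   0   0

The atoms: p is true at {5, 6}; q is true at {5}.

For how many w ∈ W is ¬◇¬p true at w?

1: ◇¬p is T. ✗
2: ◇¬p is T. ✗
3: ◇¬p is T. ✗
4: ◇¬p is F. ✓
5: ◇¬p is F. ✓
6: ◇¬p is T. ✗
7: ◇¬p is T. ✗
Satisfying worlds: {4, 5}.

2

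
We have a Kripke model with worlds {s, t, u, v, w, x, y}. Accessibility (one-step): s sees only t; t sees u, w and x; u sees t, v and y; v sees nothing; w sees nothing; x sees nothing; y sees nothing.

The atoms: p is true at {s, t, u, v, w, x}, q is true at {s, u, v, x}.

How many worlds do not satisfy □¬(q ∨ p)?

3

s: successors {t}; ¬(q ∨ p) there: t:F. ✗
t: successors {u, w, x}; ¬(q ∨ p) there: u:F, w:F, x:F. ✗
u: successors {t, v, y}; ¬(q ∨ p) there: t:F, v:F, y:T. ✗
v: no successors, so □¬(q ∨ p) holds vacuously. ✓
w: no successors, so □¬(q ∨ p) holds vacuously. ✓
x: no successors, so □¬(q ∨ p) holds vacuously. ✓
y: no successors, so □¬(q ∨ p) holds vacuously. ✓
Satisfying worlds: {v, w, x, y}.
So □¬(q ∨ p) fails at the other 3 worlds.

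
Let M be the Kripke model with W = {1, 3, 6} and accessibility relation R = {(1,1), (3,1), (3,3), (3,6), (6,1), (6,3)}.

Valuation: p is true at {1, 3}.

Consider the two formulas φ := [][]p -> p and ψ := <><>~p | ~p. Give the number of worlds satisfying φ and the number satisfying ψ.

3 and 2

For [][]p -> p:
1: [][]p is T, p is T. ✓
3: [][]p is F, p is T. ✓
6: [][]p is F, p is F. ✓
— 3 worlds.
For <><>~p | ~p:
1: <><>~p is F, ~p is F. ✗
3: <><>~p is T, ~p is F. ✓
6: <><>~p is T, ~p is T. ✓
— 2 worlds.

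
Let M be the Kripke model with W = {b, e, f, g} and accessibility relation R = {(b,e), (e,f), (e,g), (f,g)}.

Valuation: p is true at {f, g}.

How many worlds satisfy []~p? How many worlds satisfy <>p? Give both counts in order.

2 and 2

For []~p:
b: successors {e}; ~p there: e:T. ✓
e: successors {f, g}; ~p there: f:F, g:F. ✗
f: successors {g}; ~p there: g:F. ✗
g: no successors, so []~p holds vacuously. ✓
— 2 worlds.
For <>p:
b: successors {e}; p there: e:F. ✗
e: successors {f, g}; p there: f:T, g:T. ✓
f: successors {g}; p there: g:T. ✓
g: no successors, so <>p fails. ✗
— 2 worlds.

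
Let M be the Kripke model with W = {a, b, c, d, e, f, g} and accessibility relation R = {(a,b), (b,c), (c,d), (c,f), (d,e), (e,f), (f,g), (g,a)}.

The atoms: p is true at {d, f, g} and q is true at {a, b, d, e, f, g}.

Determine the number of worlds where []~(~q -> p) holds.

1

a: successors {b}; ~(~q -> p) there: b:F. ✗
b: successors {c}; ~(~q -> p) there: c:T. ✓
c: successors {d, f}; ~(~q -> p) there: d:F, f:F. ✗
d: successors {e}; ~(~q -> p) there: e:F. ✗
e: successors {f}; ~(~q -> p) there: f:F. ✗
f: successors {g}; ~(~q -> p) there: g:F. ✗
g: successors {a}; ~(~q -> p) there: a:F. ✗
Satisfying worlds: {b}.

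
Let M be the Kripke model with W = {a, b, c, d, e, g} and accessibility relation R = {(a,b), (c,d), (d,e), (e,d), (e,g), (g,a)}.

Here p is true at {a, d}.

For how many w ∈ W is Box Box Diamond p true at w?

a: successors {b}; Box Diamond p there: b:T. ✓
b: no successors, so Box Box Diamond p holds vacuously. ✓
c: successors {d}; Box Diamond p there: d:T. ✓
d: successors {e}; Box Diamond p there: e:F. ✗
e: successors {d, g}; Box Diamond p there: d:T, g:F. ✗
g: successors {a}; Box Diamond p there: a:F. ✗
Satisfying worlds: {a, b, c}.

3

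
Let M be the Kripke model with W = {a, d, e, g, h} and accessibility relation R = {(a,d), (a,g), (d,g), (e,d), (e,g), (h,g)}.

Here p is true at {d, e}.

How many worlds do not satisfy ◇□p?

1

a: successors {d, g}; □p there: d:F, g:T. ✓
d: successors {g}; □p there: g:T. ✓
e: successors {d, g}; □p there: d:F, g:T. ✓
g: no successors, so ◇□p fails. ✗
h: successors {g}; □p there: g:T. ✓
Satisfying worlds: {a, d, e, h}.
So ◇□p fails at the other 1 world.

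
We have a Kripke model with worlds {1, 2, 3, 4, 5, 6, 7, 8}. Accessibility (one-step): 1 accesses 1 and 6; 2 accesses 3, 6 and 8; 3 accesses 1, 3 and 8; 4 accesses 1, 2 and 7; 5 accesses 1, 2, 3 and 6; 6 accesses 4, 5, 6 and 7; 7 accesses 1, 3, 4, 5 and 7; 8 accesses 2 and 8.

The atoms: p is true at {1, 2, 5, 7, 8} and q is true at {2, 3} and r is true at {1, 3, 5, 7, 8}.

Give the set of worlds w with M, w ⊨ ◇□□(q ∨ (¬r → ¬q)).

{1, 2, 3, 4, 5, 6, 7, 8}

1: successors {1, 6}; □□(q ∨ (¬r → ¬q)) there: 1:T, 6:T. ✓
2: successors {3, 6, 8}; □□(q ∨ (¬r → ¬q)) there: 3:T, 6:T, 8:T. ✓
3: successors {1, 3, 8}; □□(q ∨ (¬r → ¬q)) there: 1:T, 3:T, 8:T. ✓
4: successors {1, 2, 7}; □□(q ∨ (¬r → ¬q)) there: 1:T, 2:T, 7:T. ✓
5: successors {1, 2, 3, 6}; □□(q ∨ (¬r → ¬q)) there: 1:T, 2:T, 3:T, 6:T. ✓
6: successors {4, 5, 6, 7}; □□(q ∨ (¬r → ¬q)) there: 4:T, 5:T, 6:T, 7:T. ✓
7: successors {1, 3, 4, 5, 7}; □□(q ∨ (¬r → ¬q)) there: 1:T, 3:T, 4:T, 5:T, 7:T. ✓
8: successors {2, 8}; □□(q ∨ (¬r → ¬q)) there: 2:T, 8:T. ✓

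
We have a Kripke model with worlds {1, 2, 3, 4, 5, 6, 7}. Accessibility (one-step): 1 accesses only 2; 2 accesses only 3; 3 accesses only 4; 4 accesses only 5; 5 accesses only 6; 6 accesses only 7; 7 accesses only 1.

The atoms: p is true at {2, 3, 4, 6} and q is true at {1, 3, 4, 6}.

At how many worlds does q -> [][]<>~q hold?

5

1: q is T, [][]<>~q is F. ✗
2: q is F, [][]<>~q is T. ✓
3: q is T, [][]<>~q is F. ✗
4: q is T, [][]<>~q is T. ✓
5: q is F, [][]<>~q is F. ✓
6: q is T, [][]<>~q is T. ✓
7: q is F, [][]<>~q is F. ✓
Satisfying worlds: {2, 4, 5, 6, 7}.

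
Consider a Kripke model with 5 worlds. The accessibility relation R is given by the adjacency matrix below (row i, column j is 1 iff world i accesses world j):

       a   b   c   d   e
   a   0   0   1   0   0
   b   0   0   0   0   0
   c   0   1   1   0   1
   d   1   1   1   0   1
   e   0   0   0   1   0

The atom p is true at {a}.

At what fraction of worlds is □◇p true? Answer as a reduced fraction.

a: successors {c}; ◇p there: c:F. ✗
b: no successors, so □◇p holds vacuously. ✓
c: successors {b, c, e}; ◇p there: b:F, c:F, e:F. ✗
d: successors {a, b, c, e}; ◇p there: a:F, b:F, c:F, e:F. ✗
e: successors {d}; ◇p there: d:T. ✓
That's 2 of 5 worlds, so 2/5.

2/5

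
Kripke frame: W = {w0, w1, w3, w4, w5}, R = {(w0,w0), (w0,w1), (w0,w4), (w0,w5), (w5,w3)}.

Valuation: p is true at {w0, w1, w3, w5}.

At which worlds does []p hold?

w0: successors {w0, w1, w4, w5}; p there: w0:T, w1:T, w4:F, w5:T. ✗
w1: no successors, so []p holds vacuously. ✓
w3: no successors, so []p holds vacuously. ✓
w4: no successors, so []p holds vacuously. ✓
w5: successors {w3}; p there: w3:T. ✓

{w1, w3, w4, w5}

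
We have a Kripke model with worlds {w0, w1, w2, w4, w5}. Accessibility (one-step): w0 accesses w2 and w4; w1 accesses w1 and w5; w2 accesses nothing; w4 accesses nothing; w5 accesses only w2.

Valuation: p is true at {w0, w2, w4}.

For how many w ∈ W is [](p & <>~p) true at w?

w0: successors {w2, w4}; p & <>~p there: w2:F, w4:F. ✗
w1: successors {w1, w5}; p & <>~p there: w1:F, w5:F. ✗
w2: no successors, so [](p & <>~p) holds vacuously. ✓
w4: no successors, so [](p & <>~p) holds vacuously. ✓
w5: successors {w2}; p & <>~p there: w2:F. ✗
Satisfying worlds: {w2, w4}.

2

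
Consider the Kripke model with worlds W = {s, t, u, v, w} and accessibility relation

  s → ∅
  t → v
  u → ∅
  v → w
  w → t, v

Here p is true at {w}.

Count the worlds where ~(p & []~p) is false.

s: p & []~p is F. ✓
t: p & []~p is F. ✓
u: p & []~p is F. ✓
v: p & []~p is F. ✓
w: p & []~p is T. ✗
Satisfying worlds: {s, t, u, v}.
So ~(p & []~p) fails at the other 1 world.

1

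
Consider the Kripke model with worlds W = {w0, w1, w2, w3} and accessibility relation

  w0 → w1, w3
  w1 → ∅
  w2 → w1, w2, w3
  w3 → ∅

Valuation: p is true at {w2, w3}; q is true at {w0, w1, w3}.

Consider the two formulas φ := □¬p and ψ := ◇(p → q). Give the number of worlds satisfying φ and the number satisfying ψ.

2 and 2

For □¬p:
w0: successors {w1, w3}; ¬p there: w1:T, w3:F. ✗
w1: no successors, so □¬p holds vacuously. ✓
w2: successors {w1, w2, w3}; ¬p there: w1:T, w2:F, w3:F. ✗
w3: no successors, so □¬p holds vacuously. ✓
— 2 worlds.
For ◇(p → q):
w0: successors {w1, w3}; p → q there: w1:T, w3:T. ✓
w1: no successors, so ◇(p → q) fails. ✗
w2: successors {w1, w2, w3}; p → q there: w1:T, w2:F, w3:T. ✓
w3: no successors, so ◇(p → q) fails. ✗
— 2 worlds.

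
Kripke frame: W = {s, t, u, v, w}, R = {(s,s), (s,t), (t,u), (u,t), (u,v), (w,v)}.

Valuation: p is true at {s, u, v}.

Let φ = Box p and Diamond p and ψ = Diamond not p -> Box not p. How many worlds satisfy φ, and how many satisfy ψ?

2 and 3

For Box p and Diamond p:
s: Box p is F, Diamond p is T. ✗
t: Box p is T, Diamond p is T. ✓
u: Box p is F, Diamond p is T. ✗
v: Box p is T, Diamond p is F. ✗
w: Box p is T, Diamond p is T. ✓
— 2 worlds.
For Diamond not p -> Box not p:
s: Diamond not p is T, Box not p is F. ✗
t: Diamond not p is F, Box not p is F. ✓
u: Diamond not p is T, Box not p is F. ✗
v: Diamond not p is F, Box not p is T. ✓
w: Diamond not p is F, Box not p is F. ✓
— 3 worlds.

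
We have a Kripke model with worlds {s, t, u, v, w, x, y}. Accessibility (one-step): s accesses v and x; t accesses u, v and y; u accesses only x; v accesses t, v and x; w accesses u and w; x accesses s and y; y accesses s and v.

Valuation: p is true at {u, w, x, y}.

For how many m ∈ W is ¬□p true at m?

s: □p is F. ✓
t: □p is F. ✓
u: □p is T. ✗
v: □p is F. ✓
w: □p is T. ✗
x: □p is F. ✓
y: □p is F. ✓
Satisfying worlds: {s, t, v, x, y}.

5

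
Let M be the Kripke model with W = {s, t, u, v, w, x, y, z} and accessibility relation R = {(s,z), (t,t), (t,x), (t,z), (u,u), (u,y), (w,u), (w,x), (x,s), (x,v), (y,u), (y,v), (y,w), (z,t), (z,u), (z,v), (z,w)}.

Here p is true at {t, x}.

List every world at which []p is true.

{v}

s: successors {z}; p there: z:F. ✗
t: successors {t, x, z}; p there: t:T, x:T, z:F. ✗
u: successors {u, y}; p there: u:F, y:F. ✗
v: no successors, so []p holds vacuously. ✓
w: successors {u, x}; p there: u:F, x:T. ✗
x: successors {s, v}; p there: s:F, v:F. ✗
y: successors {u, v, w}; p there: u:F, v:F, w:F. ✗
z: successors {t, u, v, w}; p there: t:T, u:F, v:F, w:F. ✗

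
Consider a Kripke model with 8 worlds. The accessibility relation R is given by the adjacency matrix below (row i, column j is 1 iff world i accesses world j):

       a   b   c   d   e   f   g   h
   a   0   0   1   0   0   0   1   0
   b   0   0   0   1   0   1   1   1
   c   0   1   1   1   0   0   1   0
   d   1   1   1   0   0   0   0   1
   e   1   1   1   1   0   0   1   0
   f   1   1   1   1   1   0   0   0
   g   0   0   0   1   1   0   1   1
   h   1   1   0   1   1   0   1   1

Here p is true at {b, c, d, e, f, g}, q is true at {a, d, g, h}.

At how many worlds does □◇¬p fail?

6

a: successors {c, g}; ◇¬p there: c:F, g:T. ✗
b: successors {d, f, g, h}; ◇¬p there: d:T, f:T, g:T, h:T. ✓
c: successors {b, c, d, g}; ◇¬p there: b:T, c:F, d:T, g:T. ✗
d: successors {a, b, c, h}; ◇¬p there: a:F, b:T, c:F, h:T. ✗
e: successors {a, b, c, d, g}; ◇¬p there: a:F, b:T, c:F, d:T, g:T. ✗
f: successors {a, b, c, d, e}; ◇¬p there: a:F, b:T, c:F, d:T, e:T. ✗
g: successors {d, e, g, h}; ◇¬p there: d:T, e:T, g:T, h:T. ✓
h: successors {a, b, d, e, g, h}; ◇¬p there: a:F, b:T, d:T, e:T, g:T, h:T. ✗
Satisfying worlds: {b, g}.
So □◇¬p fails at the other 6 worlds.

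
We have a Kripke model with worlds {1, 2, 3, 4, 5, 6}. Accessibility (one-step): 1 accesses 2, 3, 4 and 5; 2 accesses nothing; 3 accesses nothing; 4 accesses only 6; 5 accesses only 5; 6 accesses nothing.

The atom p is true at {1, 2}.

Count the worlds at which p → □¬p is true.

5

1: p is T, □¬p is F. ✗
2: p is T, □¬p is T. ✓
3: p is F, □¬p is T. ✓
4: p is F, □¬p is T. ✓
5: p is F, □¬p is T. ✓
6: p is F, □¬p is T. ✓
Satisfying worlds: {2, 3, 4, 5, 6}.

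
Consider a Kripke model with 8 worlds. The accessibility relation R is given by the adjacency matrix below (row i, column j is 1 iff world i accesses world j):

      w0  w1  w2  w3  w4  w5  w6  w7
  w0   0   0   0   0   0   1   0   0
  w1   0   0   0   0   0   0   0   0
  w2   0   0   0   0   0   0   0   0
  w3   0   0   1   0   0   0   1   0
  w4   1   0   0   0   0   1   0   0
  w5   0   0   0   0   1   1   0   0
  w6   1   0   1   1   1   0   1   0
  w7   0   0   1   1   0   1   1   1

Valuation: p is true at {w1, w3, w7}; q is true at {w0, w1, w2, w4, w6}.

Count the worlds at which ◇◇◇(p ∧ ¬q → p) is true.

6

w0: successors {w5}; ◇◇(p ∧ ¬q → p) there: w5:T. ✓
w1: no successors, so ◇◇◇(p ∧ ¬q → p) fails. ✗
w2: no successors, so ◇◇◇(p ∧ ¬q → p) fails. ✗
w3: successors {w2, w6}; ◇◇(p ∧ ¬q → p) there: w2:F, w6:T. ✓
w4: successors {w0, w5}; ◇◇(p ∧ ¬q → p) there: w0:T, w5:T. ✓
w5: successors {w4, w5}; ◇◇(p ∧ ¬q → p) there: w4:T, w5:T. ✓
w6: successors {w0, w2, w3, w4, w6}; ◇◇(p ∧ ¬q → p) there: w0:T, w2:F, w3:T, w4:T, w6:T. ✓
w7: successors {w2, w3, w5, w6, w7}; ◇◇(p ∧ ¬q → p) there: w2:F, w3:T, w5:T, w6:T, w7:T. ✓
Satisfying worlds: {w0, w3, w4, w5, w6, w7}.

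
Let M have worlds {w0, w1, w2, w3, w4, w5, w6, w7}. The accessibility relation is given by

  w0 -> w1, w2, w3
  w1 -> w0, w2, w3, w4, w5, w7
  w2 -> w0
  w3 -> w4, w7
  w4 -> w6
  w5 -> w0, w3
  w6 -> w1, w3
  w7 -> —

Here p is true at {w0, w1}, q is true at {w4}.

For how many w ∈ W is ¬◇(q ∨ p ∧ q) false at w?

2

w0: ◇(q ∨ p ∧ q) is F. ✓
w1: ◇(q ∨ p ∧ q) is T. ✗
w2: ◇(q ∨ p ∧ q) is F. ✓
w3: ◇(q ∨ p ∧ q) is T. ✗
w4: ◇(q ∨ p ∧ q) is F. ✓
w5: ◇(q ∨ p ∧ q) is F. ✓
w6: ◇(q ∨ p ∧ q) is F. ✓
w7: ◇(q ∨ p ∧ q) is F. ✓
Satisfying worlds: {w0, w2, w4, w5, w6, w7}.
So ¬◇(q ∨ p ∧ q) fails at the other 2 worlds.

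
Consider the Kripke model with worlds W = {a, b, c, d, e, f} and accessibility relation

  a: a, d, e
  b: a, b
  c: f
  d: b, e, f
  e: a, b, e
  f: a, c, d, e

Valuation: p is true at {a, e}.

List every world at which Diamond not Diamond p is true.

{f}

a: successors {a, d, e}; not Diamond p there: a:F, d:F, e:F. ✗
b: successors {a, b}; not Diamond p there: a:F, b:F. ✗
c: successors {f}; not Diamond p there: f:F. ✗
d: successors {b, e, f}; not Diamond p there: b:F, e:F, f:F. ✗
e: successors {a, b, e}; not Diamond p there: a:F, b:F, e:F. ✗
f: successors {a, c, d, e}; not Diamond p there: a:F, c:T, d:F, e:F. ✓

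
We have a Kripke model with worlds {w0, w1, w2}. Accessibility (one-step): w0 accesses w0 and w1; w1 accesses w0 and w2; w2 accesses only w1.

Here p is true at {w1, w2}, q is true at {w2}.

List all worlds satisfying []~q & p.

{w2}

w0: []~q is T, p is F. ✗
w1: []~q is F, p is T. ✗
w2: []~q is T, p is T. ✓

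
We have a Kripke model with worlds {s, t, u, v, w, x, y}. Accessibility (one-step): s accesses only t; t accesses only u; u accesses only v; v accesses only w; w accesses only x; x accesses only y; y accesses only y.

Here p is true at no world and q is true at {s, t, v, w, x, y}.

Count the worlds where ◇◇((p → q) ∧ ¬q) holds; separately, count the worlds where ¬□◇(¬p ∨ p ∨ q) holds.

1 and 0

For ◇◇((p → q) ∧ ¬q):
s: successors {t}; ◇((p → q) ∧ ¬q) there: t:T. ✓
t: successors {u}; ◇((p → q) ∧ ¬q) there: u:F. ✗
u: successors {v}; ◇((p → q) ∧ ¬q) there: v:F. ✗
v: successors {w}; ◇((p → q) ∧ ¬q) there: w:F. ✗
w: successors {x}; ◇((p → q) ∧ ¬q) there: x:F. ✗
x: successors {y}; ◇((p → q) ∧ ¬q) there: y:F. ✗
y: successors {y}; ◇((p → q) ∧ ¬q) there: y:F. ✗
— 1 world.
For ¬□◇(¬p ∨ p ∨ q):
s: □◇(¬p ∨ p ∨ q) is T. ✗
t: □◇(¬p ∨ p ∨ q) is T. ✗
u: □◇(¬p ∨ p ∨ q) is T. ✗
v: □◇(¬p ∨ p ∨ q) is T. ✗
w: □◇(¬p ∨ p ∨ q) is T. ✗
x: □◇(¬p ∨ p ∨ q) is T. ✗
y: □◇(¬p ∨ p ∨ q) is T. ✗
— 0 worlds.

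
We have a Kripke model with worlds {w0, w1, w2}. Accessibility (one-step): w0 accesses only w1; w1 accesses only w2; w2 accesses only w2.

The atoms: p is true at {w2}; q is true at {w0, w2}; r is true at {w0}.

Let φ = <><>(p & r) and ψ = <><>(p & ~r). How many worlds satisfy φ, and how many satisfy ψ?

For <><>(p & r):
w0: successors {w1}; <>(p & r) there: w1:F. ✗
w1: successors {w2}; <>(p & r) there: w2:F. ✗
w2: successors {w2}; <>(p & r) there: w2:F. ✗
— 0 worlds.
For <><>(p & ~r):
w0: successors {w1}; <>(p & ~r) there: w1:T. ✓
w1: successors {w2}; <>(p & ~r) there: w2:T. ✓
w2: successors {w2}; <>(p & ~r) there: w2:T. ✓
— 3 worlds.

0 and 3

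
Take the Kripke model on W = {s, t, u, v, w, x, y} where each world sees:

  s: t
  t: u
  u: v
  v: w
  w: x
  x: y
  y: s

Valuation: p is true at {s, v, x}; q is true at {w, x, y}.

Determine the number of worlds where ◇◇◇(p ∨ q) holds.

s: successors {t}; ◇◇(p ∨ q) there: t:T. ✓
t: successors {u}; ◇◇(p ∨ q) there: u:T. ✓
u: successors {v}; ◇◇(p ∨ q) there: v:T. ✓
v: successors {w}; ◇◇(p ∨ q) there: w:T. ✓
w: successors {x}; ◇◇(p ∨ q) there: x:T. ✓
x: successors {y}; ◇◇(p ∨ q) there: y:F. ✗
y: successors {s}; ◇◇(p ∨ q) there: s:F. ✗
Satisfying worlds: {s, t, u, v, w}.

5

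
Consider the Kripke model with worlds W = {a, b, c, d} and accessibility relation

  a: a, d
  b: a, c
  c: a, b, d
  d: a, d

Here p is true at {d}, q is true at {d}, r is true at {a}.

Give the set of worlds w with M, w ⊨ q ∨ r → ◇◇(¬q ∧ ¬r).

a: q ∨ r is T, ◇◇(¬q ∧ ¬r) is F. ✗
b: q ∨ r is F, ◇◇(¬q ∧ ¬r) is T. ✓
c: q ∨ r is F, ◇◇(¬q ∧ ¬r) is T. ✓
d: q ∨ r is T, ◇◇(¬q ∧ ¬r) is F. ✗

{b, c}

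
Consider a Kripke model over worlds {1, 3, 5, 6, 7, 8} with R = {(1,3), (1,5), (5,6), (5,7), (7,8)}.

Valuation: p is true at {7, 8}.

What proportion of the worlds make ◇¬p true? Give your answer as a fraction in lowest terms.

1/3

1: successors {3, 5}; ¬p there: 3:T, 5:T. ✓
3: no successors, so ◇¬p fails. ✗
5: successors {6, 7}; ¬p there: 6:T, 7:F. ✓
6: no successors, so ◇¬p fails. ✗
7: successors {8}; ¬p there: 8:F. ✗
8: no successors, so ◇¬p fails. ✗
That's 2 of 6 worlds, so 2/6 = 1/3.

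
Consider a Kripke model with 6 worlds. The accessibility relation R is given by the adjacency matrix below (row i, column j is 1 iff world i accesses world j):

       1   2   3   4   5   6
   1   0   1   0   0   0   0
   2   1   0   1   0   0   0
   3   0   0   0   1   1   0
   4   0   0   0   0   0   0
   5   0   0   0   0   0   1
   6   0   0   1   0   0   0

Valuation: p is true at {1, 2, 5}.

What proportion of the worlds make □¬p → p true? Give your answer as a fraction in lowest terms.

1: □¬p is F, p is T. ✓
2: □¬p is F, p is T. ✓
3: □¬p is F, p is F. ✓
4: □¬p is T, p is F. ✗
5: □¬p is T, p is T. ✓
6: □¬p is T, p is F. ✗
That's 4 of 6 worlds, so 4/6 = 2/3.

2/3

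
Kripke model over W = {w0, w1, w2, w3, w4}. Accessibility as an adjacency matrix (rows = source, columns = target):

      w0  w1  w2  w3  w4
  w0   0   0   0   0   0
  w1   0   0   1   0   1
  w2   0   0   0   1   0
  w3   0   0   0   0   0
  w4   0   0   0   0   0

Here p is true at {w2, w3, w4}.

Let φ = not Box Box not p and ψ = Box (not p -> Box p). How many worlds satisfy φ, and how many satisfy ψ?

1 and 5

For not Box Box not p:
w0: Box Box not p is T. ✗
w1: Box Box not p is F. ✓
w2: Box Box not p is T. ✗
w3: Box Box not p is T. ✗
w4: Box Box not p is T. ✗
— 1 world.
For Box (not p -> Box p):
w0: no successors, so Box (not p -> Box p) holds vacuously. ✓
w1: successors {w2, w4}; not p -> Box p there: w2:T, w4:T. ✓
w2: successors {w3}; not p -> Box p there: w3:T. ✓
w3: no successors, so Box (not p -> Box p) holds vacuously. ✓
w4: no successors, so Box (not p -> Box p) holds vacuously. ✓
— 5 worlds.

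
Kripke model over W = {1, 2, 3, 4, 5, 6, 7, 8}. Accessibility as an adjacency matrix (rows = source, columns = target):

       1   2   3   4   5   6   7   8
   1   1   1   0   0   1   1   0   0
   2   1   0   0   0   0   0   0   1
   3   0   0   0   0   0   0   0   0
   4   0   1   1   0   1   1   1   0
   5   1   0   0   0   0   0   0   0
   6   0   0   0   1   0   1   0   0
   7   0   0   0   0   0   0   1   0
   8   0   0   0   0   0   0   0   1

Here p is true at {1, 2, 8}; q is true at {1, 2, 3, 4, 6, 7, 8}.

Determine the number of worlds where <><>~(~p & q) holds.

1: successors {1, 2, 5, 6}; <>~(~p & q) there: 1:T, 2:T, 5:T, 6:F. ✓
2: successors {1, 8}; <>~(~p & q) there: 1:T, 8:T. ✓
3: no successors, so <><>~(~p & q) fails. ✗
4: successors {2, 3, 5, 6, 7}; <>~(~p & q) there: 2:T, 3:F, 5:T, 6:F, 7:F. ✓
5: successors {1}; <>~(~p & q) there: 1:T. ✓
6: successors {4, 6}; <>~(~p & q) there: 4:T, 6:F. ✓
7: successors {7}; <>~(~p & q) there: 7:F. ✗
8: successors {8}; <>~(~p & q) there: 8:T. ✓
Satisfying worlds: {1, 2, 4, 5, 6, 8}.

6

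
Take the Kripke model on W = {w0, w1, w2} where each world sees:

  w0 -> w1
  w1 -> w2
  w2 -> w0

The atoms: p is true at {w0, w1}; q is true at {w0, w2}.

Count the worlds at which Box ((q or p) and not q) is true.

1

w0: successors {w1}; (q or p) and not q there: w1:T. ✓
w1: successors {w2}; (q or p) and not q there: w2:F. ✗
w2: successors {w0}; (q or p) and not q there: w0:F. ✗
Satisfying worlds: {w0}.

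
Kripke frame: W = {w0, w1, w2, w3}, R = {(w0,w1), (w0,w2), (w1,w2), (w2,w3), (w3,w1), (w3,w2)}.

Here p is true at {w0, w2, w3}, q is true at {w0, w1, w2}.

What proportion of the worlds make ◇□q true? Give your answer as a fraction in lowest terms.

3/4

w0: successors {w1, w2}; □q there: w1:T, w2:F. ✓
w1: successors {w2}; □q there: w2:F. ✗
w2: successors {w3}; □q there: w3:T. ✓
w3: successors {w1, w2}; □q there: w1:T, w2:F. ✓
That's 3 of 4 worlds, so 3/4.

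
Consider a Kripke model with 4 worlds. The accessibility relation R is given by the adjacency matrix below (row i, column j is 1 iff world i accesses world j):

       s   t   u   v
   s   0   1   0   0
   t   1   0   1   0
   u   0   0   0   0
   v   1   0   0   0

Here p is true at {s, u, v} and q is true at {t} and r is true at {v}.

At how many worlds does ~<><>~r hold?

s: <><>~r is T. ✗
t: <><>~r is T. ✗
u: <><>~r is F. ✓
v: <><>~r is T. ✗
Satisfying worlds: {u}.

1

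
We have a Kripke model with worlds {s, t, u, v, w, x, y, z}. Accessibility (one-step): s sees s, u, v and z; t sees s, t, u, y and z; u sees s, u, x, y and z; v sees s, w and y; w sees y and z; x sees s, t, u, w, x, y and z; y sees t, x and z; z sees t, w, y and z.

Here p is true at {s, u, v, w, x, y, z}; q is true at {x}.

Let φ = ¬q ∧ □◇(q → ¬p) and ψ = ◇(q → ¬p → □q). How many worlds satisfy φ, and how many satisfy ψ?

For ¬q ∧ □◇(q → ¬p):
s: ¬q is T, □◇(q → ¬p) is T. ✓
t: ¬q is T, □◇(q → ¬p) is T. ✓
u: ¬q is T, □◇(q → ¬p) is T. ✓
v: ¬q is T, □◇(q → ¬p) is T. ✓
w: ¬q is T, □◇(q → ¬p) is T. ✓
x: ¬q is F, □◇(q → ¬p) is T. ✗
y: ¬q is T, □◇(q → ¬p) is T. ✓
z: ¬q is T, □◇(q → ¬p) is T. ✓
— 7 worlds.
For ◇(q → ¬p → □q):
s: successors {s, u, v, z}; q → ¬p → □q there: s:T, u:T, v:T, z:T. ✓
t: successors {s, t, u, y, z}; q → ¬p → □q there: s:T, t:T, u:T, y:T, z:T. ✓
u: successors {s, u, x, y, z}; q → ¬p → □q there: s:T, u:T, x:T, y:T, z:T. ✓
v: successors {s, w, y}; q → ¬p → □q there: s:T, w:T, y:T. ✓
w: successors {y, z}; q → ¬p → □q there: y:T, z:T. ✓
x: successors {s, t, u, w, x, y, z}; q → ¬p → □q there: s:T, t:T, u:T, w:T, x:T, y:T, z:T. ✓
y: successors {t, x, z}; q → ¬p → □q there: t:T, x:T, z:T. ✓
z: successors {t, w, y, z}; q → ¬p → □q there: t:T, w:T, y:T, z:T. ✓
— 8 worlds.

7 and 8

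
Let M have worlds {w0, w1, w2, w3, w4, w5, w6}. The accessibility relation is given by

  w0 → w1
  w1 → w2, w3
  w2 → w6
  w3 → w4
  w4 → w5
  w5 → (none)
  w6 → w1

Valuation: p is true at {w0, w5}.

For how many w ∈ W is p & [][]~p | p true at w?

w0: p & [][]~p is T, p is T. ✓
w1: p & [][]~p is F, p is F. ✗
w2: p & [][]~p is F, p is F. ✗
w3: p & [][]~p is F, p is F. ✗
w4: p & [][]~p is F, p is F. ✗
w5: p & [][]~p is T, p is T. ✓
w6: p & [][]~p is F, p is F. ✗
Satisfying worlds: {w0, w5}.

2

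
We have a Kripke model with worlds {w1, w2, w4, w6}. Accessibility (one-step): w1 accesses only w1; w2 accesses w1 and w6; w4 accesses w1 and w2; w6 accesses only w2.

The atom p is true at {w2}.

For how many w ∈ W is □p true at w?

1

w1: successors {w1}; p there: w1:F. ✗
w2: successors {w1, w6}; p there: w1:F, w6:F. ✗
w4: successors {w1, w2}; p there: w1:F, w2:T. ✗
w6: successors {w2}; p there: w2:T. ✓
Satisfying worlds: {w6}.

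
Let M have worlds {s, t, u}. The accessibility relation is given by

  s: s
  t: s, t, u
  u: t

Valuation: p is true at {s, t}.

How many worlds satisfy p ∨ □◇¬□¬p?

3

s: p is T, □◇¬□¬p is T. ✓
t: p is T, □◇¬□¬p is T. ✓
u: p is F, □◇¬□¬p is T. ✓
Satisfying worlds: {s, t, u}.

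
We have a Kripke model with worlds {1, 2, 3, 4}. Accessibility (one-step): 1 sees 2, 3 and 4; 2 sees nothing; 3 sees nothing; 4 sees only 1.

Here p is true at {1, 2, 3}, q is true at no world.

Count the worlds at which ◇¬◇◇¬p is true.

2

1: successors {2, 3, 4}; ¬◇◇¬p there: 2:T, 3:T, 4:F. ✓
2: no successors, so ◇¬◇◇¬p fails. ✗
3: no successors, so ◇¬◇◇¬p fails. ✗
4: successors {1}; ¬◇◇¬p there: 1:T. ✓
Satisfying worlds: {1, 4}.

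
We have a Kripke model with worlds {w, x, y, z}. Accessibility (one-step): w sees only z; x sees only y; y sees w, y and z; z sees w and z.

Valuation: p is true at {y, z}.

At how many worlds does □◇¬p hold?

w: successors {z}; ◇¬p there: z:T. ✓
x: successors {y}; ◇¬p there: y:T. ✓
y: successors {w, y, z}; ◇¬p there: w:F, y:T, z:T. ✗
z: successors {w, z}; ◇¬p there: w:F, z:T. ✗
Satisfying worlds: {w, x}.

2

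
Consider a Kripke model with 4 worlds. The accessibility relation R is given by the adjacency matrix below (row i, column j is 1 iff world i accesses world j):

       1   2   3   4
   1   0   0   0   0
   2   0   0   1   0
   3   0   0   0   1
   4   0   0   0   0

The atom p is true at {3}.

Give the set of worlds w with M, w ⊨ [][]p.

1: no successors, so [][]p holds vacuously. ✓
2: successors {3}; []p there: 3:F. ✗
3: successors {4}; []p there: 4:T. ✓
4: no successors, so [][]p holds vacuously. ✓

{1, 3, 4}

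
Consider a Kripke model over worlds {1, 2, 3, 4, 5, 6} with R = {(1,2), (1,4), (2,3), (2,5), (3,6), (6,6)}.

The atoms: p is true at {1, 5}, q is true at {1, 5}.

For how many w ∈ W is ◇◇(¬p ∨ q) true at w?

4

1: successors {2, 4}; ◇(¬p ∨ q) there: 2:T, 4:F. ✓
2: successors {3, 5}; ◇(¬p ∨ q) there: 3:T, 5:F. ✓
3: successors {6}; ◇(¬p ∨ q) there: 6:T. ✓
4: no successors, so ◇◇(¬p ∨ q) fails. ✗
5: no successors, so ◇◇(¬p ∨ q) fails. ✗
6: successors {6}; ◇(¬p ∨ q) there: 6:T. ✓
Satisfying worlds: {1, 2, 3, 6}.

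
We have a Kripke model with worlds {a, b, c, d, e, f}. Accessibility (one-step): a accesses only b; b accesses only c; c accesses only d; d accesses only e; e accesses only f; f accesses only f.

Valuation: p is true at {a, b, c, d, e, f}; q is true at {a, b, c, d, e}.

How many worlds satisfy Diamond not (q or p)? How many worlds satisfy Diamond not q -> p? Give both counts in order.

0 and 6

For Diamond not (q or p):
a: successors {b}; not (q or p) there: b:F. ✗
b: successors {c}; not (q or p) there: c:F. ✗
c: successors {d}; not (q or p) there: d:F. ✗
d: successors {e}; not (q or p) there: e:F. ✗
e: successors {f}; not (q or p) there: f:F. ✗
f: successors {f}; not (q or p) there: f:F. ✗
— 0 worlds.
For Diamond not q -> p:
a: Diamond not q is F, p is T. ✓
b: Diamond not q is F, p is T. ✓
c: Diamond not q is F, p is T. ✓
d: Diamond not q is F, p is T. ✓
e: Diamond not q is T, p is T. ✓
f: Diamond not q is T, p is T. ✓
— 6 worlds.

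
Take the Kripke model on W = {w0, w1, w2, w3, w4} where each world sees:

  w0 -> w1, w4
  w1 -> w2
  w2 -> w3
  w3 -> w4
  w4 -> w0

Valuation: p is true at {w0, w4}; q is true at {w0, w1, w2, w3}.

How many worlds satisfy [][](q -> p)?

2

w0: successors {w1, w4}; [](q -> p) there: w1:F, w4:T. ✗
w1: successors {w2}; [](q -> p) there: w2:F. ✗
w2: successors {w3}; [](q -> p) there: w3:T. ✓
w3: successors {w4}; [](q -> p) there: w4:T. ✓
w4: successors {w0}; [](q -> p) there: w0:F. ✗
Satisfying worlds: {w2, w3}.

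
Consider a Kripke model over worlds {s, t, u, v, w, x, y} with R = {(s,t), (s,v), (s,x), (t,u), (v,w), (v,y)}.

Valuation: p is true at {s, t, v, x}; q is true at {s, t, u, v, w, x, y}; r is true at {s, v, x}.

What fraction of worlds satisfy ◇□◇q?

3/7

s: successors {t, v, x}; □◇q there: t:F, v:F, x:T. ✓
t: successors {u}; □◇q there: u:T. ✓
u: no successors, so ◇□◇q fails. ✗
v: successors {w, y}; □◇q there: w:T, y:T. ✓
w: no successors, so ◇□◇q fails. ✗
x: no successors, so ◇□◇q fails. ✗
y: no successors, so ◇□◇q fails. ✗
That's 3 of 7 worlds, so 3/7.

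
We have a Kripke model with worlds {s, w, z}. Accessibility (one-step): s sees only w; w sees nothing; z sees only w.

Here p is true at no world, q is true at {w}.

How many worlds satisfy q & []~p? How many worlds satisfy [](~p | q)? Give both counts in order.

For q & []~p:
s: q is F, []~p is T. ✗
w: q is T, []~p is T. ✓
z: q is F, []~p is T. ✗
— 1 world.
For [](~p | q):
s: successors {w}; ~p | q there: w:T. ✓
w: no successors, so [](~p | q) holds vacuously. ✓
z: successors {w}; ~p | q there: w:T. ✓
— 3 worlds.

1 and 3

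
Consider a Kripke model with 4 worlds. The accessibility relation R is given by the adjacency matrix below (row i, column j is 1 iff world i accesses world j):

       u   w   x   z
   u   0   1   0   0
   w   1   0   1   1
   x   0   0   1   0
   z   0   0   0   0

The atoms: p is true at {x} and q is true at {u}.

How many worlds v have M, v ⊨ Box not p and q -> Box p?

u: Box not p and q is T, Box p is F. ✗
w: Box not p and q is F, Box p is F. ✓
x: Box not p and q is F, Box p is T. ✓
z: Box not p and q is F, Box p is T. ✓
Satisfying worlds: {w, x, z}.

3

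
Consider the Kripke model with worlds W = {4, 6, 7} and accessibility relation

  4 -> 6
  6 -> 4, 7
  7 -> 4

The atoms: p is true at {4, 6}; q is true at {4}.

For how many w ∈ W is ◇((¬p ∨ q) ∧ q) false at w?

4: successors {6}; (¬p ∨ q) ∧ q there: 6:F. ✗
6: successors {4, 7}; (¬p ∨ q) ∧ q there: 4:T, 7:F. ✓
7: successors {4}; (¬p ∨ q) ∧ q there: 4:T. ✓
Satisfying worlds: {6, 7}.
So ◇((¬p ∨ q) ∧ q) fails at the other 1 world.

1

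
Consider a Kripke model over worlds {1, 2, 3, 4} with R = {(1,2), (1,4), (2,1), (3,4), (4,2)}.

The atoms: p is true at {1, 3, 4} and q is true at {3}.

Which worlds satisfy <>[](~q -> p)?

{1, 4}

1: successors {2, 4}; [](~q -> p) there: 2:T, 4:F. ✓
2: successors {1}; [](~q -> p) there: 1:F. ✗
3: successors {4}; [](~q -> p) there: 4:F. ✗
4: successors {2}; [](~q -> p) there: 2:T. ✓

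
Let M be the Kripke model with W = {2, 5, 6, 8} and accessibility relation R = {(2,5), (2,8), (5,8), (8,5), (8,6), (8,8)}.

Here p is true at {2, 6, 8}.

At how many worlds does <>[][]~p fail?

2: successors {5, 8}; [][]~p there: 5:F, 8:F. ✗
5: successors {8}; [][]~p there: 8:F. ✗
6: no successors, so <>[][]~p fails. ✗
8: successors {5, 6, 8}; [][]~p there: 5:F, 6:T, 8:F. ✓
Satisfying worlds: {8}.
So <>[][]~p fails at the other 3 worlds.

3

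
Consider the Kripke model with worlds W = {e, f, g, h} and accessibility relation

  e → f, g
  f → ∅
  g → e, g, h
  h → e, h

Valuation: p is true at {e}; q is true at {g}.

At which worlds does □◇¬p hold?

e: successors {f, g}; ◇¬p there: f:F, g:T. ✗
f: no successors, so □◇¬p holds vacuously. ✓
g: successors {e, g, h}; ◇¬p there: e:T, g:T, h:T. ✓
h: successors {e, h}; ◇¬p there: e:T, h:T. ✓

{f, g, h}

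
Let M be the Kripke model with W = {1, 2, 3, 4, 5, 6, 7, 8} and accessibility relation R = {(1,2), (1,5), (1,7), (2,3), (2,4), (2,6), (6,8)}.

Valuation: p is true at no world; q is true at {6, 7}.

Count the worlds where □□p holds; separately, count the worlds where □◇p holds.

For □□p:
1: successors {2, 5, 7}; □p there: 2:F, 5:T, 7:T. ✗
2: successors {3, 4, 6}; □p there: 3:T, 4:T, 6:F. ✗
3: no successors, so □□p holds vacuously. ✓
4: no successors, so □□p holds vacuously. ✓
5: no successors, so □□p holds vacuously. ✓
6: successors {8}; □p there: 8:T. ✓
7: no successors, so □□p holds vacuously. ✓
8: no successors, so □□p holds vacuously. ✓
— 6 worlds.
For □◇p:
1: successors {2, 5, 7}; ◇p there: 2:F, 5:F, 7:F. ✗
2: successors {3, 4, 6}; ◇p there: 3:F, 4:F, 6:F. ✗
3: no successors, so □◇p holds vacuously. ✓
4: no successors, so □◇p holds vacuously. ✓
5: no successors, so □◇p holds vacuously. ✓
6: successors {8}; ◇p there: 8:F. ✗
7: no successors, so □◇p holds vacuously. ✓
8: no successors, so □◇p holds vacuously. ✓
— 5 worlds.

6 and 5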